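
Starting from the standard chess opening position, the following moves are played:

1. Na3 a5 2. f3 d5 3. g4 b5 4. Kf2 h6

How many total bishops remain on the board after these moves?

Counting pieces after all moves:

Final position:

  a b c d e f g h
  ─────────────────
8│♜ ♞ ♝ ♛ ♚ ♝ ♞ ♜│8
7│· · ♟ · ♟ ♟ ♟ ·│7
6│· · · · · · · ♟│6
5│♟ ♟ · ♟ · · · ·│5
4│· · · · · · ♙ ·│4
3│♘ · · · · ♙ · ·│3
2│♙ ♙ ♙ ♙ ♙ ♔ · ♙│2
1│♖ · ♗ ♕ · ♗ ♘ ♖│1
  ─────────────────
  a b c d e f g h


4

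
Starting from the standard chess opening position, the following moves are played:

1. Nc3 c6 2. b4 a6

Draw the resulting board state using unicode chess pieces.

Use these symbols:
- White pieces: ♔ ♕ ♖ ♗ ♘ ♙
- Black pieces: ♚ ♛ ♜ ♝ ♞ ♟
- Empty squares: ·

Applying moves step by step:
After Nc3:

♜ ♞ ♝ ♛ ♚ ♝ ♞ ♜
♟ ♟ ♟ ♟ ♟ ♟ ♟ ♟
· · · · · · · ·
· · · · · · · ·
· · · · · · · ·
· · ♘ · · · · ·
♙ ♙ ♙ ♙ ♙ ♙ ♙ ♙
♖ · ♗ ♕ ♔ ♗ ♘ ♖


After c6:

♜ ♞ ♝ ♛ ♚ ♝ ♞ ♜
♟ ♟ · ♟ ♟ ♟ ♟ ♟
· · ♟ · · · · ·
· · · · · · · ·
· · · · · · · ·
· · ♘ · · · · ·
♙ ♙ ♙ ♙ ♙ ♙ ♙ ♙
♖ · ♗ ♕ ♔ ♗ ♘ ♖


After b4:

♜ ♞ ♝ ♛ ♚ ♝ ♞ ♜
♟ ♟ · ♟ ♟ ♟ ♟ ♟
· · ♟ · · · · ·
· · · · · · · ·
· ♙ · · · · · ·
· · ♘ · · · · ·
♙ · ♙ ♙ ♙ ♙ ♙ ♙
♖ · ♗ ♕ ♔ ♗ ♘ ♖


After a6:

♜ ♞ ♝ ♛ ♚ ♝ ♞ ♜
· ♟ · ♟ ♟ ♟ ♟ ♟
♟ · ♟ · · · · ·
· · · · · · · ·
· ♙ · · · · · ·
· · ♘ · · · · ·
♙ · ♙ ♙ ♙ ♙ ♙ ♙
♖ · ♗ ♕ ♔ ♗ ♘ ♖



  a b c d e f g h
  ─────────────────
8│♜ ♞ ♝ ♛ ♚ ♝ ♞ ♜│8
7│· ♟ · ♟ ♟ ♟ ♟ ♟│7
6│♟ · ♟ · · · · ·│6
5│· · · · · · · ·│5
4│· ♙ · · · · · ·│4
3│· · ♘ · · · · ·│3
2│♙ · ♙ ♙ ♙ ♙ ♙ ♙│2
1│♖ · ♗ ♕ ♔ ♗ ♘ ♖│1
  ─────────────────
  a b c d e f g h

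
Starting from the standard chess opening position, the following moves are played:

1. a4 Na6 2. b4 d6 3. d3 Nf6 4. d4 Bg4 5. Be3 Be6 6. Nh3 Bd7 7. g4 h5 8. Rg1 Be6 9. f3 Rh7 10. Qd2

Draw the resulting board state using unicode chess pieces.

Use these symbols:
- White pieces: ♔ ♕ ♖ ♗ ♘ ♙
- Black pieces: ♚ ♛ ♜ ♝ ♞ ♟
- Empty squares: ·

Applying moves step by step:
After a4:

♜ ♞ ♝ ♛ ♚ ♝ ♞ ♜
♟ ♟ ♟ ♟ ♟ ♟ ♟ ♟
· · · · · · · ·
· · · · · · · ·
♙ · · · · · · ·
· · · · · · · ·
· ♙ ♙ ♙ ♙ ♙ ♙ ♙
♖ ♘ ♗ ♕ ♔ ♗ ♘ ♖


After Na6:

♜ · ♝ ♛ ♚ ♝ ♞ ♜
♟ ♟ ♟ ♟ ♟ ♟ ♟ ♟
♞ · · · · · · ·
· · · · · · · ·
♙ · · · · · · ·
· · · · · · · ·
· ♙ ♙ ♙ ♙ ♙ ♙ ♙
♖ ♘ ♗ ♕ ♔ ♗ ♘ ♖


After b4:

♜ · ♝ ♛ ♚ ♝ ♞ ♜
♟ ♟ ♟ ♟ ♟ ♟ ♟ ♟
♞ · · · · · · ·
· · · · · · · ·
♙ ♙ · · · · · ·
· · · · · · · ·
· · ♙ ♙ ♙ ♙ ♙ ♙
♖ ♘ ♗ ♕ ♔ ♗ ♘ ♖


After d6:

♜ · ♝ ♛ ♚ ♝ ♞ ♜
♟ ♟ ♟ · ♟ ♟ ♟ ♟
♞ · · ♟ · · · ·
· · · · · · · ·
♙ ♙ · · · · · ·
· · · · · · · ·
· · ♙ ♙ ♙ ♙ ♙ ♙
♖ ♘ ♗ ♕ ♔ ♗ ♘ ♖


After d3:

♜ · ♝ ♛ ♚ ♝ ♞ ♜
♟ ♟ ♟ · ♟ ♟ ♟ ♟
♞ · · ♟ · · · ·
· · · · · · · ·
♙ ♙ · · · · · ·
· · · ♙ · · · ·
· · ♙ · ♙ ♙ ♙ ♙
♖ ♘ ♗ ♕ ♔ ♗ ♘ ♖


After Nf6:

♜ · ♝ ♛ ♚ ♝ · ♜
♟ ♟ ♟ · ♟ ♟ ♟ ♟
♞ · · ♟ · ♞ · ·
· · · · · · · ·
♙ ♙ · · · · · ·
· · · ♙ · · · ·
· · ♙ · ♙ ♙ ♙ ♙
♖ ♘ ♗ ♕ ♔ ♗ ♘ ♖


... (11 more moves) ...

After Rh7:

♜ · · ♛ ♚ ♝ · ·
♟ ♟ ♟ · ♟ ♟ ♟ ♜
♞ · · ♟ ♝ ♞ · ·
· · · · · · · ♟
♙ ♙ · ♙ · · ♙ ·
· · · · ♗ ♙ · ♘
· · ♙ · ♙ · · ♙
♖ ♘ · ♕ ♔ ♗ ♖ ·


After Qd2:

♜ · · ♛ ♚ ♝ · ·
♟ ♟ ♟ · ♟ ♟ ♟ ♜
♞ · · ♟ ♝ ♞ · ·
· · · · · · · ♟
♙ ♙ · ♙ · · ♙ ·
· · · · ♗ ♙ · ♘
· · ♙ ♕ ♙ · · ♙
♖ ♘ · · ♔ ♗ ♖ ·



  a b c d e f g h
  ─────────────────
8│♜ · · ♛ ♚ ♝ · ·│8
7│♟ ♟ ♟ · ♟ ♟ ♟ ♜│7
6│♞ · · ♟ ♝ ♞ · ·│6
5│· · · · · · · ♟│5
4│♙ ♙ · ♙ · · ♙ ·│4
3│· · · · ♗ ♙ · ♘│3
2│· · ♙ ♕ ♙ · · ♙│2
1│♖ ♘ · · ♔ ♗ ♖ ·│1
  ─────────────────
  a b c d e f g h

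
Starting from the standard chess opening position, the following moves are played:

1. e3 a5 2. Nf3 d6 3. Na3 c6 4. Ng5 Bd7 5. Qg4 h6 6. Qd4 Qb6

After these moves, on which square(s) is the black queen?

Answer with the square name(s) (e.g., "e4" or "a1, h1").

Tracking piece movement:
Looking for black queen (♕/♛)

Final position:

  a b c d e f g h
  ─────────────────
8│♜ ♞ · · ♚ ♝ ♞ ♜│8
7│· ♟ · ♝ ♟ ♟ ♟ ·│7
6│· ♛ ♟ ♟ · · · ♟│6
5│♟ · · · · · ♘ ·│5
4│· · · ♕ · · · ·│4
3│♘ · · · ♙ · · ·│3
2│♙ ♙ ♙ ♙ · ♙ ♙ ♙│2
1│♖ · ♗ · ♔ ♗ · ♖│1
  ─────────────────
  a b c d e f g h


b6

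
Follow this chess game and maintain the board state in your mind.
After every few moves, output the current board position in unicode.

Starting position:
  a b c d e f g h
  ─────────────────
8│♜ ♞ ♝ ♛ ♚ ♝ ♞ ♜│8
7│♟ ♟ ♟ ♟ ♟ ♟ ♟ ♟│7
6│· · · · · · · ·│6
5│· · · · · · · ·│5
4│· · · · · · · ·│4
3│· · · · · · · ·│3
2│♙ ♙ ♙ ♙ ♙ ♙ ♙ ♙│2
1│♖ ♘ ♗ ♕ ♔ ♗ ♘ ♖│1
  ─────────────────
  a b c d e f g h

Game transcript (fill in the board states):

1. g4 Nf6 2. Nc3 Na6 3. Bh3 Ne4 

  a b c d e f g h
  ─────────────────
8│♜ · ♝ ♛ ♚ ♝ · ♜│8
7│♟ ♟ ♟ ♟ ♟ ♟ ♟ ♟│7
6│♞ · · · · · · ·│6
5│· · · · · · · ·│5
4│· · · · ♞ · ♙ ·│4
3│· · ♘ · · · · ♗│3
2│♙ ♙ ♙ ♙ ♙ ♙ · ♙│2
1│♖ · ♗ ♕ ♔ · ♘ ♖│1
  ─────────────────
  a b c d e f g h

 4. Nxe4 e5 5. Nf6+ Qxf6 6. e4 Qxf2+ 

  a b c d e f g h
  ─────────────────
8│♜ · ♝ · ♚ ♝ · ♜│8
7│♟ ♟ ♟ ♟ · ♟ ♟ ♟│7
6│♞ · · · · · · ·│6
5│· · · · ♟ · · ·│5
4│· · · · ♙ · ♙ ·│4
3│· · · · · · · ♗│3
2│♙ ♙ ♙ ♙ · ♛ · ♙│2
1│♖ · ♗ ♕ ♔ · ♘ ♖│1
  ─────────────────
  a b c d e f g h

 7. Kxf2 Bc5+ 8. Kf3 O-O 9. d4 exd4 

  a b c d e f g h
  ─────────────────
8│♜ · ♝ · · ♜ ♚ ·│8
7│♟ ♟ ♟ ♟ · ♟ ♟ ♟│7
6│♞ · · · · · · ·│6
5│· · ♝ · · · · ·│5
4│· · · ♟ ♙ · ♙ ·│4
3│· · · · · ♔ · ♗│3
2│♙ ♙ ♙ · · · · ♙│2
1│♖ · ♗ ♕ · · ♘ ♖│1
  ─────────────────
  a b c d e f g h

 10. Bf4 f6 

  a b c d e f g h
  ─────────────────
8│♜ · ♝ · · ♜ ♚ ·│8
7│♟ ♟ ♟ ♟ · · ♟ ♟│7
6│♞ · · · · ♟ · ·│6
5│· · ♝ · · · · ·│5
4│· · · ♟ ♙ ♗ ♙ ·│4
3│· · · · · ♔ · ♗│3
2│♙ ♙ ♙ · · · · ♙│2
1│♖ · · ♕ · · ♘ ♖│1
  ─────────────────
  a b c d e f g h


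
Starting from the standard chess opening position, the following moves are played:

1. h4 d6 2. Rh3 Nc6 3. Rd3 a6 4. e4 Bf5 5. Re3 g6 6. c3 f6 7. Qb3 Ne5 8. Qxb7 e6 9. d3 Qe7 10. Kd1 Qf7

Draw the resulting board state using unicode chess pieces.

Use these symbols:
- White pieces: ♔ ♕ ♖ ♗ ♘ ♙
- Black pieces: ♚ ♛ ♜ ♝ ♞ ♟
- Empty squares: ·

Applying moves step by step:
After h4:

♜ ♞ ♝ ♛ ♚ ♝ ♞ ♜
♟ ♟ ♟ ♟ ♟ ♟ ♟ ♟
· · · · · · · ·
· · · · · · · ·
· · · · · · · ♙
· · · · · · · ·
♙ ♙ ♙ ♙ ♙ ♙ ♙ ·
♖ ♘ ♗ ♕ ♔ ♗ ♘ ♖


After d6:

♜ ♞ ♝ ♛ ♚ ♝ ♞ ♜
♟ ♟ ♟ · ♟ ♟ ♟ ♟
· · · ♟ · · · ·
· · · · · · · ·
· · · · · · · ♙
· · · · · · · ·
♙ ♙ ♙ ♙ ♙ ♙ ♙ ·
♖ ♘ ♗ ♕ ♔ ♗ ♘ ♖


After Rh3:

♜ ♞ ♝ ♛ ♚ ♝ ♞ ♜
♟ ♟ ♟ · ♟ ♟ ♟ ♟
· · · ♟ · · · ·
· · · · · · · ·
· · · · · · · ♙
· · · · · · · ♖
♙ ♙ ♙ ♙ ♙ ♙ ♙ ·
♖ ♘ ♗ ♕ ♔ ♗ ♘ ·


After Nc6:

♜ · ♝ ♛ ♚ ♝ ♞ ♜
♟ ♟ ♟ · ♟ ♟ ♟ ♟
· · ♞ ♟ · · · ·
· · · · · · · ·
· · · · · · · ♙
· · · · · · · ♖
♙ ♙ ♙ ♙ ♙ ♙ ♙ ·
♖ ♘ ♗ ♕ ♔ ♗ ♘ ·


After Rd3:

♜ · ♝ ♛ ♚ ♝ ♞ ♜
♟ ♟ ♟ · ♟ ♟ ♟ ♟
· · ♞ ♟ · · · ·
· · · · · · · ·
· · · · · · · ♙
· · · ♖ · · · ·
♙ ♙ ♙ ♙ ♙ ♙ ♙ ·
♖ ♘ ♗ ♕ ♔ ♗ ♘ ·


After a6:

♜ · ♝ ♛ ♚ ♝ ♞ ♜
· ♟ ♟ · ♟ ♟ ♟ ♟
♟ · ♞ ♟ · · · ·
· · · · · · · ·
· · · · · · · ♙
· · · ♖ · · · ·
♙ ♙ ♙ ♙ ♙ ♙ ♙ ·
♖ ♘ ♗ ♕ ♔ ♗ ♘ ·


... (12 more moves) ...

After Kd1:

♜ · · · ♚ ♝ ♞ ♜
· ♕ ♟ · ♛ · · ♟
♟ · · ♟ ♟ ♟ ♟ ·
· · · · ♞ ♝ · ·
· · · · ♙ · · ♙
· · ♙ ♙ ♖ · · ·
♙ ♙ · · · ♙ ♙ ·
♖ ♘ ♗ ♔ · ♗ ♘ ·


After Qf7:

♜ · · · ♚ ♝ ♞ ♜
· ♕ ♟ · · ♛ · ♟
♟ · · ♟ ♟ ♟ ♟ ·
· · · · ♞ ♝ · ·
· · · · ♙ · · ♙
· · ♙ ♙ ♖ · · ·
♙ ♙ · · · ♙ ♙ ·
♖ ♘ ♗ ♔ · ♗ ♘ ·



  a b c d e f g h
  ─────────────────
8│♜ · · · ♚ ♝ ♞ ♜│8
7│· ♕ ♟ · · ♛ · ♟│7
6│♟ · · ♟ ♟ ♟ ♟ ·│6
5│· · · · ♞ ♝ · ·│5
4│· · · · ♙ · · ♙│4
3│· · ♙ ♙ ♖ · · ·│3
2│♙ ♙ · · · ♙ ♙ ·│2
1│♖ ♘ ♗ ♔ · ♗ ♘ ·│1
  ─────────────────
  a b c d e f g h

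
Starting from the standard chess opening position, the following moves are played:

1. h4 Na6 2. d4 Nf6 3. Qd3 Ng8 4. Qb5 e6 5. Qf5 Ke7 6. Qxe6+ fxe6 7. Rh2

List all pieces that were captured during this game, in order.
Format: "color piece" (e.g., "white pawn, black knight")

Tracking captures:
  Qxe6+: captured black pawn
  fxe6: captured white queen

black pawn, white queen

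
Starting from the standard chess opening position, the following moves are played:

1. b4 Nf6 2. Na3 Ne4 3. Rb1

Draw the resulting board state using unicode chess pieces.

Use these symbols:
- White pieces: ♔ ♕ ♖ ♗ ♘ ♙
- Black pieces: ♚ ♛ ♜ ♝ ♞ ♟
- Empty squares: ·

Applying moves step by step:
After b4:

♜ ♞ ♝ ♛ ♚ ♝ ♞ ♜
♟ ♟ ♟ ♟ ♟ ♟ ♟ ♟
· · · · · · · ·
· · · · · · · ·
· ♙ · · · · · ·
· · · · · · · ·
♙ · ♙ ♙ ♙ ♙ ♙ ♙
♖ ♘ ♗ ♕ ♔ ♗ ♘ ♖


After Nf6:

♜ ♞ ♝ ♛ ♚ ♝ · ♜
♟ ♟ ♟ ♟ ♟ ♟ ♟ ♟
· · · · · ♞ · ·
· · · · · · · ·
· ♙ · · · · · ·
· · · · · · · ·
♙ · ♙ ♙ ♙ ♙ ♙ ♙
♖ ♘ ♗ ♕ ♔ ♗ ♘ ♖


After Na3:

♜ ♞ ♝ ♛ ♚ ♝ · ♜
♟ ♟ ♟ ♟ ♟ ♟ ♟ ♟
· · · · · ♞ · ·
· · · · · · · ·
· ♙ · · · · · ·
♘ · · · · · · ·
♙ · ♙ ♙ ♙ ♙ ♙ ♙
♖ · ♗ ♕ ♔ ♗ ♘ ♖


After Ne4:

♜ ♞ ♝ ♛ ♚ ♝ · ♜
♟ ♟ ♟ ♟ ♟ ♟ ♟ ♟
· · · · · · · ·
· · · · · · · ·
· ♙ · · ♞ · · ·
♘ · · · · · · ·
♙ · ♙ ♙ ♙ ♙ ♙ ♙
♖ · ♗ ♕ ♔ ♗ ♘ ♖


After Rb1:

♜ ♞ ♝ ♛ ♚ ♝ · ♜
♟ ♟ ♟ ♟ ♟ ♟ ♟ ♟
· · · · · · · ·
· · · · · · · ·
· ♙ · · ♞ · · ·
♘ · · · · · · ·
♙ · ♙ ♙ ♙ ♙ ♙ ♙
· ♖ ♗ ♕ ♔ ♗ ♘ ♖



  a b c d e f g h
  ─────────────────
8│♜ ♞ ♝ ♛ ♚ ♝ · ♜│8
7│♟ ♟ ♟ ♟ ♟ ♟ ♟ ♟│7
6│· · · · · · · ·│6
5│· · · · · · · ·│5
4│· ♙ · · ♞ · · ·│4
3│♘ · · · · · · ·│3
2│♙ · ♙ ♙ ♙ ♙ ♙ ♙│2
1│· ♖ ♗ ♕ ♔ ♗ ♘ ♖│1
  ─────────────────
  a b c d e f g h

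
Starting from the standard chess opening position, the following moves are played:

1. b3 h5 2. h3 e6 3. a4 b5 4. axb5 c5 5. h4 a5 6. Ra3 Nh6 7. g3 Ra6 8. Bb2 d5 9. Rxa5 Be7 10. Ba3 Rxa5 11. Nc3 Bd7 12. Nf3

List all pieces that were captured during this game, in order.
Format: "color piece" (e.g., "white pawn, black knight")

Tracking captures:
  axb5: captured black pawn
  Rxa5: captured black pawn
  Rxa5: captured white rook

black pawn, black pawn, white rook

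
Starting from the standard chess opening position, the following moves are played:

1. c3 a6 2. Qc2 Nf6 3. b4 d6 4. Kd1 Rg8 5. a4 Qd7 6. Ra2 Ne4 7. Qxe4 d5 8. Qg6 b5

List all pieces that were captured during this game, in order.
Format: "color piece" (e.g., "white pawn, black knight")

Tracking captures:
  Qxe4: captured black knight

black knight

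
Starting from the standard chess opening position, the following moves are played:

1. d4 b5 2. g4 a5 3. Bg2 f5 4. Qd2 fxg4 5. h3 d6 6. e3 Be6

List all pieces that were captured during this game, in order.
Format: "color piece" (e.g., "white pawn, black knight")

Tracking captures:
  fxg4: captured white pawn

white pawn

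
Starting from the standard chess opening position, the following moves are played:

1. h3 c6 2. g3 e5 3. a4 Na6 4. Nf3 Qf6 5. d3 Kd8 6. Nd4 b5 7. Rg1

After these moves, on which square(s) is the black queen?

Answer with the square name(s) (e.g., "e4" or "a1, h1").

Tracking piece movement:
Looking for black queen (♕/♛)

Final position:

  a b c d e f g h
  ─────────────────
8│♜ · ♝ ♚ · ♝ ♞ ♜│8
7│♟ · · ♟ · ♟ ♟ ♟│7
6│♞ · ♟ · · ♛ · ·│6
5│· ♟ · · ♟ · · ·│5
4│♙ · · ♘ · · · ·│4
3│· · · ♙ · · ♙ ♙│3
2│· ♙ ♙ · ♙ ♙ · ·│2
1│♖ ♘ ♗ ♕ ♔ ♗ ♖ ·│1
  ─────────────────
  a b c d e f g h


f6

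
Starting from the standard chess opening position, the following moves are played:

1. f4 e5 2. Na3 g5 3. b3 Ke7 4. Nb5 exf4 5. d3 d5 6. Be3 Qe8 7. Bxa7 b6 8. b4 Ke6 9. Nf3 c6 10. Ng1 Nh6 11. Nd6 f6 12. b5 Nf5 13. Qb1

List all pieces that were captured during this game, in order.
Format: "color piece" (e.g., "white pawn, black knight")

Tracking captures:
  exf4: captured white pawn
  Bxa7: captured black pawn

white pawn, black pawn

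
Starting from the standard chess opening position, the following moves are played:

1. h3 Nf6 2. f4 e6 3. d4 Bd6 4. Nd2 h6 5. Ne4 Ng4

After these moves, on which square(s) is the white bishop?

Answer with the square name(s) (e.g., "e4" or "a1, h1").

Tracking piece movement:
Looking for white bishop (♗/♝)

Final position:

  a b c d e f g h
  ─────────────────
8│♜ ♞ ♝ ♛ ♚ · · ♜│8
7│♟ ♟ ♟ ♟ · ♟ ♟ ·│7
6│· · · ♝ ♟ · · ♟│6
5│· · · · · · · ·│5
4│· · · ♙ ♘ ♙ ♞ ·│4
3│· · · · · · · ♙│3
2│♙ ♙ ♙ · ♙ · ♙ ·│2
1│♖ · ♗ ♕ ♔ ♗ ♘ ♖│1
  ─────────────────
  a b c d e f g h


c1, f1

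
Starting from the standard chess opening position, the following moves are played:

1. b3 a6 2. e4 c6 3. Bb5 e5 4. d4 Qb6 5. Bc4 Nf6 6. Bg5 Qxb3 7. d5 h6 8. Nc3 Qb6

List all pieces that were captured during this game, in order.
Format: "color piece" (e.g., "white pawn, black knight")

Tracking captures:
  Qxb3: captured white pawn

white pawn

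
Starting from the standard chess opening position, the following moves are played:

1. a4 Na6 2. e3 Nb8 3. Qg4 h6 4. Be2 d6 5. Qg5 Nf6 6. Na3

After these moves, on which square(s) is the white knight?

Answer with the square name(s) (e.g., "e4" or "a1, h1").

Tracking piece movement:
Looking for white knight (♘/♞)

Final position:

  a b c d e f g h
  ─────────────────
8│♜ ♞ ♝ ♛ ♚ ♝ · ♜│8
7│♟ ♟ ♟ · ♟ ♟ ♟ ·│7
6│· · · ♟ · ♞ · ♟│6
5│· · · · · · ♕ ·│5
4│♙ · · · · · · ·│4
3│♘ · · · ♙ · · ·│3
2│· ♙ ♙ ♙ ♗ ♙ ♙ ♙│2
1│♖ · ♗ · ♔ · ♘ ♖│1
  ─────────────────
  a b c d e f g h


a3, g1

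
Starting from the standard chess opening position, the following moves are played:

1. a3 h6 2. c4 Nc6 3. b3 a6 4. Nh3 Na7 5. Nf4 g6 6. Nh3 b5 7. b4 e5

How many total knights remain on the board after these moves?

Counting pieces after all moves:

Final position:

  a b c d e f g h
  ─────────────────
8│♜ · ♝ ♛ ♚ ♝ ♞ ♜│8
7│♞ · ♟ ♟ · ♟ · ·│7
6│♟ · · · · · ♟ ♟│6
5│· ♟ · · ♟ · · ·│5
4│· ♙ ♙ · · · · ·│4
3│♙ · · · · · · ♘│3
2│· · · ♙ ♙ ♙ ♙ ♙│2
1│♖ ♘ ♗ ♕ ♔ ♗ · ♖│1
  ─────────────────
  a b c d e f g h


4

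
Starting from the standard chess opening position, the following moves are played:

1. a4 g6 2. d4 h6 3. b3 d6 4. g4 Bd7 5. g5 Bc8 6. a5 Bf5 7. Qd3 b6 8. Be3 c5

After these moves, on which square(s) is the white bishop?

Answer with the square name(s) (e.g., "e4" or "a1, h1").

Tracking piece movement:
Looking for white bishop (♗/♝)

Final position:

  a b c d e f g h
  ─────────────────
8│♜ ♞ · ♛ ♚ ♝ ♞ ♜│8
7│♟ · · · ♟ ♟ · ·│7
6│· ♟ · ♟ · · ♟ ♟│6
5│♙ · ♟ · · ♝ ♙ ·│5
4│· · · ♙ · · · ·│4
3│· ♙ · ♕ ♗ · · ·│3
2│· · ♙ · ♙ ♙ · ♙│2
1│♖ ♘ · · ♔ ♗ ♘ ♖│1
  ─────────────────
  a b c d e f g h


e3, f1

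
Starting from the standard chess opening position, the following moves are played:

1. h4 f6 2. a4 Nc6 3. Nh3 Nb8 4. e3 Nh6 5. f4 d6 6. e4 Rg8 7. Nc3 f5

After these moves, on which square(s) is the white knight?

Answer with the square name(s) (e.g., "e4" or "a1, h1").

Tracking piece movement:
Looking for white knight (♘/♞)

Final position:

  a b c d e f g h
  ─────────────────
8│♜ ♞ ♝ ♛ ♚ ♝ ♜ ·│8
7│♟ ♟ ♟ · ♟ · ♟ ♟│7
6│· · · ♟ · · · ♞│6
5│· · · · · ♟ · ·│5
4│♙ · · · ♙ ♙ · ♙│4
3│· · ♘ · · · · ♘│3
2│· ♙ ♙ ♙ · · ♙ ·│2
1│♖ · ♗ ♕ ♔ ♗ · ♖│1
  ─────────────────
  a b c d e f g h


c3, h3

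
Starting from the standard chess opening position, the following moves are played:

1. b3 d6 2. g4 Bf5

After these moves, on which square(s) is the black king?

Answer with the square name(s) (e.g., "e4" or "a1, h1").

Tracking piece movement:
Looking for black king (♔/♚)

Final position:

  a b c d e f g h
  ─────────────────
8│♜ ♞ · ♛ ♚ ♝ ♞ ♜│8
7│♟ ♟ ♟ · ♟ ♟ ♟ ♟│7
6│· · · ♟ · · · ·│6
5│· · · · · ♝ · ·│5
4│· · · · · · ♙ ·│4
3│· ♙ · · · · · ·│3
2│♙ · ♙ ♙ ♙ ♙ · ♙│2
1│♖ ♘ ♗ ♕ ♔ ♗ ♘ ♖│1
  ─────────────────
  a b c d e f g h


e8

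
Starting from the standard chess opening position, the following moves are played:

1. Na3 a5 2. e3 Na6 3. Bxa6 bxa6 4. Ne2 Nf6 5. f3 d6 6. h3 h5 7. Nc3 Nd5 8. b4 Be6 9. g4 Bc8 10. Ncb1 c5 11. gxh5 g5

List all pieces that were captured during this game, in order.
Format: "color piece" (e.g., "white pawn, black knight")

Tracking captures:
  Bxa6: captured black knight
  bxa6: captured white bishop
  gxh5: captured black pawn

black knight, white bishop, black pawn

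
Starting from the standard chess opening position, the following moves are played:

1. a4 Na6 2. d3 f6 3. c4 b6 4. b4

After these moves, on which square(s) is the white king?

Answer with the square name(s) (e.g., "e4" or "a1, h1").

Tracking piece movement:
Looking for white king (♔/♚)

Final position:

  a b c d e f g h
  ─────────────────
8│♜ · ♝ ♛ ♚ ♝ ♞ ♜│8
7│♟ · ♟ ♟ ♟ · ♟ ♟│7
6│♞ ♟ · · · ♟ · ·│6
5│· · · · · · · ·│5
4│♙ ♙ ♙ · · · · ·│4
3│· · · ♙ · · · ·│3
2│· · · · ♙ ♙ ♙ ♙│2
1│♖ ♘ ♗ ♕ ♔ ♗ ♘ ♖│1
  ─────────────────
  a b c d e f g h


e1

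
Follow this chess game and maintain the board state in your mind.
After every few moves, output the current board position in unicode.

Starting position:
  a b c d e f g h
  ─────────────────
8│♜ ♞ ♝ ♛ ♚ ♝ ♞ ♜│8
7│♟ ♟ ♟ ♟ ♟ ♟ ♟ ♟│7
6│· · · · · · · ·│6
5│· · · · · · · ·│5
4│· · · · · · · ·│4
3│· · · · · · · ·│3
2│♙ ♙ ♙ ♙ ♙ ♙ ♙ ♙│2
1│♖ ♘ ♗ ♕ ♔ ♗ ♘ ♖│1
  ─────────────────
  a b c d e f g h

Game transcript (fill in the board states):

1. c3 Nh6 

  a b c d e f g h
  ─────────────────
8│♜ ♞ ♝ ♛ ♚ ♝ · ♜│8
7│♟ ♟ ♟ ♟ ♟ ♟ ♟ ♟│7
6│· · · · · · · ♞│6
5│· · · · · · · ·│5
4│· · · · · · · ·│4
3│· · ♙ · · · · ·│3
2│♙ ♙ · ♙ ♙ ♙ ♙ ♙│2
1│♖ ♘ ♗ ♕ ♔ ♗ ♘ ♖│1
  ─────────────────
  a b c d e f g h

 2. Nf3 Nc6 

  a b c d e f g h
  ─────────────────
8│♜ · ♝ ♛ ♚ ♝ · ♜│8
7│♟ ♟ ♟ ♟ ♟ ♟ ♟ ♟│7
6│· · ♞ · · · · ♞│6
5│· · · · · · · ·│5
4│· · · · · · · ·│4
3│· · ♙ · · ♘ · ·│3
2│♙ ♙ · ♙ ♙ ♙ ♙ ♙│2
1│♖ ♘ ♗ ♕ ♔ ♗ · ♖│1
  ─────────────────
  a b c d e f g h

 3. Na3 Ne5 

  a b c d e f g h
  ─────────────────
8│♜ · ♝ ♛ ♚ ♝ · ♜│8
7│♟ ♟ ♟ ♟ ♟ ♟ ♟ ♟│7
6│· · · · · · · ♞│6
5│· · · · ♞ · · ·│5
4│· · · · · · · ·│4
3│♘ · ♙ · · ♘ · ·│3
2│♙ ♙ · ♙ ♙ ♙ ♙ ♙│2
1│♖ · ♗ ♕ ♔ ♗ · ♖│1
  ─────────────────
  a b c d e f g h

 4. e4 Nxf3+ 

  a b c d e f g h
  ─────────────────
8│♜ · ♝ ♛ ♚ ♝ · ♜│8
7│♟ ♟ ♟ ♟ ♟ ♟ ♟ ♟│7
6│· · · · · · · ♞│6
5│· · · · · · · ·│5
4│· · · · ♙ · · ·│4
3│♘ · ♙ · · ♞ · ·│3
2│♙ ♙ · ♙ · ♙ ♙ ♙│2
1│♖ · ♗ ♕ ♔ ♗ · ♖│1
  ─────────────────
  a b c d e f g h



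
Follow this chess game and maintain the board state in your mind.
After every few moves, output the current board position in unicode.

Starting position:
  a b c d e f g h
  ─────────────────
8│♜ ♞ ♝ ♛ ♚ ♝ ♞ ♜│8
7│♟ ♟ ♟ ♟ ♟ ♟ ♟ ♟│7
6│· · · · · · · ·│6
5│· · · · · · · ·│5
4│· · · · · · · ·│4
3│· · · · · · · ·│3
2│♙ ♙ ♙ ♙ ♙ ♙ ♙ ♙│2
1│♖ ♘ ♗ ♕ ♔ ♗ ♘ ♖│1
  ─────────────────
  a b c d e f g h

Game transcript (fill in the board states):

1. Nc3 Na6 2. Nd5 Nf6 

  a b c d e f g h
  ─────────────────
8│♜ · ♝ ♛ ♚ ♝ · ♜│8
7│♟ ♟ ♟ ♟ ♟ ♟ ♟ ♟│7
6│♞ · · · · ♞ · ·│6
5│· · · ♘ · · · ·│5
4│· · · · · · · ·│4
3│· · · · · · · ·│3
2│♙ ♙ ♙ ♙ ♙ ♙ ♙ ♙│2
1│♖ · ♗ ♕ ♔ ♗ ♘ ♖│1
  ─────────────────
  a b c d e f g h

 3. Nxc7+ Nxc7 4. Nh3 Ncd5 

  a b c d e f g h
  ─────────────────
8│♜ · ♝ ♛ ♚ ♝ · ♜│8
7│♟ ♟ · ♟ ♟ ♟ ♟ ♟│7
6│· · · · · ♞ · ·│6
5│· · · ♞ · · · ·│5
4│· · · · · · · ·│4
3│· · · · · · · ♘│3
2│♙ ♙ ♙ ♙ ♙ ♙ ♙ ♙│2
1│♖ · ♗ ♕ ♔ ♗ · ♖│1
  ─────────────────
  a b c d e f g h

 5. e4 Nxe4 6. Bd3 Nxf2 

  a b c d e f g h
  ─────────────────
8│♜ · ♝ ♛ ♚ ♝ · ♜│8
7│♟ ♟ · ♟ ♟ ♟ ♟ ♟│7
6│· · · · · · · ·│6
5│· · · ♞ · · · ·│5
4│· · · · · · · ·│4
3│· · · ♗ · · · ♘│3
2│♙ ♙ ♙ ♙ · ♞ ♙ ♙│2
1│♖ · ♗ ♕ ♔ · · ♖│1
  ─────────────────
  a b c d e f g h

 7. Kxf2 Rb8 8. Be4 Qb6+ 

  a b c d e f g h
  ─────────────────
8│· ♜ ♝ · ♚ ♝ · ♜│8
7│♟ ♟ · ♟ ♟ ♟ ♟ ♟│7
6│· ♛ · · · · · ·│6
5│· · · ♞ · · · ·│5
4│· · · · ♗ · · ·│4
3│· · · · · · · ♘│3
2│♙ ♙ ♙ ♙ · ♔ ♙ ♙│2
1│♖ · ♗ ♕ · · · ♖│1
  ─────────────────
  a b c d e f g h

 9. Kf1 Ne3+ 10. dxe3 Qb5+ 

  a b c d e f g h
  ─────────────────
8│· ♜ ♝ · ♚ ♝ · ♜│8
7│♟ ♟ · ♟ ♟ ♟ ♟ ♟│7
6│· · · · · · · ·│6
5│· ♛ · · · · · ·│5
4│· · · · ♗ · · ·│4
3│· · · · ♙ · · ♘│3
2│♙ ♙ ♙ · · · ♙ ♙│2
1│♖ · ♗ ♕ · ♔ · ♖│1
  ─────────────────
  a b c d e f g h



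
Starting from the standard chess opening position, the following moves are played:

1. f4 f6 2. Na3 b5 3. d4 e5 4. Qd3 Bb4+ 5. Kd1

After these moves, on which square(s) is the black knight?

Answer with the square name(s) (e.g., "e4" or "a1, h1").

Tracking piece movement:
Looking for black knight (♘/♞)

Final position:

  a b c d e f g h
  ─────────────────
8│♜ ♞ ♝ ♛ ♚ · ♞ ♜│8
7│♟ · ♟ ♟ · · ♟ ♟│7
6│· · · · · ♟ · ·│6
5│· ♟ · · ♟ · · ·│5
4│· ♝ · ♙ · ♙ · ·│4
3│♘ · · ♕ · · · ·│3
2│♙ ♙ ♙ · ♙ · ♙ ♙│2
1│♖ · ♗ ♔ · ♗ ♘ ♖│1
  ─────────────────
  a b c d e f g h


b8, g8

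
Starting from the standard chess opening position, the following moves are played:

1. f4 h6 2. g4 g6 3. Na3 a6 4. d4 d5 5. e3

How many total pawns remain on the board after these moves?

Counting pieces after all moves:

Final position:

  a b c d e f g h
  ─────────────────
8│♜ ♞ ♝ ♛ ♚ ♝ ♞ ♜│8
7│· ♟ ♟ · ♟ ♟ · ·│7
6│♟ · · · · · ♟ ♟│6
5│· · · ♟ · · · ·│5
4│· · · ♙ · ♙ ♙ ·│4
3│♘ · · · ♙ · · ·│3
2│♙ ♙ ♙ · · · · ♙│2
1│♖ · ♗ ♕ ♔ ♗ ♘ ♖│1
  ─────────────────
  a b c d e f g h


16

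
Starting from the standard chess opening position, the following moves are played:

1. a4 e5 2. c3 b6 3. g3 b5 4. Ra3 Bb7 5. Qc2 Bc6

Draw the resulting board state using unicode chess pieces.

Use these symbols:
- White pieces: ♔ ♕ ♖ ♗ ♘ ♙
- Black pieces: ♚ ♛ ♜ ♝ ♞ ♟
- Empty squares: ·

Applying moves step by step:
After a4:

♜ ♞ ♝ ♛ ♚ ♝ ♞ ♜
♟ ♟ ♟ ♟ ♟ ♟ ♟ ♟
· · · · · · · ·
· · · · · · · ·
♙ · · · · · · ·
· · · · · · · ·
· ♙ ♙ ♙ ♙ ♙ ♙ ♙
♖ ♘ ♗ ♕ ♔ ♗ ♘ ♖


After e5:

♜ ♞ ♝ ♛ ♚ ♝ ♞ ♜
♟ ♟ ♟ ♟ · ♟ ♟ ♟
· · · · · · · ·
· · · · ♟ · · ·
♙ · · · · · · ·
· · · · · · · ·
· ♙ ♙ ♙ ♙ ♙ ♙ ♙
♖ ♘ ♗ ♕ ♔ ♗ ♘ ♖


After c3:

♜ ♞ ♝ ♛ ♚ ♝ ♞ ♜
♟ ♟ ♟ ♟ · ♟ ♟ ♟
· · · · · · · ·
· · · · ♟ · · ·
♙ · · · · · · ·
· · ♙ · · · · ·
· ♙ · ♙ ♙ ♙ ♙ ♙
♖ ♘ ♗ ♕ ♔ ♗ ♘ ♖


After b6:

♜ ♞ ♝ ♛ ♚ ♝ ♞ ♜
♟ · ♟ ♟ · ♟ ♟ ♟
· ♟ · · · · · ·
· · · · ♟ · · ·
♙ · · · · · · ·
· · ♙ · · · · ·
· ♙ · ♙ ♙ ♙ ♙ ♙
♖ ♘ ♗ ♕ ♔ ♗ ♘ ♖


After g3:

♜ ♞ ♝ ♛ ♚ ♝ ♞ ♜
♟ · ♟ ♟ · ♟ ♟ ♟
· ♟ · · · · · ·
· · · · ♟ · · ·
♙ · · · · · · ·
· · ♙ · · · ♙ ·
· ♙ · ♙ ♙ ♙ · ♙
♖ ♘ ♗ ♕ ♔ ♗ ♘ ♖


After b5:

♜ ♞ ♝ ♛ ♚ ♝ ♞ ♜
♟ · ♟ ♟ · ♟ ♟ ♟
· · · · · · · ·
· ♟ · · ♟ · · ·
♙ · · · · · · ·
· · ♙ · · · ♙ ·
· ♙ · ♙ ♙ ♙ · ♙
♖ ♘ ♗ ♕ ♔ ♗ ♘ ♖


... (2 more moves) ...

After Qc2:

♜ ♞ · ♛ ♚ ♝ ♞ ♜
♟ ♝ ♟ ♟ · ♟ ♟ ♟
· · · · · · · ·
· ♟ · · ♟ · · ·
♙ · · · · · · ·
♖ · ♙ · · · ♙ ·
· ♙ ♕ ♙ ♙ ♙ · ♙
· ♘ ♗ · ♔ ♗ ♘ ♖


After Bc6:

♜ ♞ · ♛ ♚ ♝ ♞ ♜
♟ · ♟ ♟ · ♟ ♟ ♟
· · ♝ · · · · ·
· ♟ · · ♟ · · ·
♙ · · · · · · ·
♖ · ♙ · · · ♙ ·
· ♙ ♕ ♙ ♙ ♙ · ♙
· ♘ ♗ · ♔ ♗ ♘ ♖



  a b c d e f g h
  ─────────────────
8│♜ ♞ · ♛ ♚ ♝ ♞ ♜│8
7│♟ · ♟ ♟ · ♟ ♟ ♟│7
6│· · ♝ · · · · ·│6
5│· ♟ · · ♟ · · ·│5
4│♙ · · · · · · ·│4
3│♖ · ♙ · · · ♙ ·│3
2│· ♙ ♕ ♙ ♙ ♙ · ♙│2
1│· ♘ ♗ · ♔ ♗ ♘ ♖│1
  ─────────────────
  a b c d e f g h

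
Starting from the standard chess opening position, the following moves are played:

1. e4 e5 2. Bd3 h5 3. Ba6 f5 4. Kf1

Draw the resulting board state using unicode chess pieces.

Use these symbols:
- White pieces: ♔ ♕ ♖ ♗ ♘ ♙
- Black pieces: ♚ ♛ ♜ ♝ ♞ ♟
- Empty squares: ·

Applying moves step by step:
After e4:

♜ ♞ ♝ ♛ ♚ ♝ ♞ ♜
♟ ♟ ♟ ♟ ♟ ♟ ♟ ♟
· · · · · · · ·
· · · · · · · ·
· · · · ♙ · · ·
· · · · · · · ·
♙ ♙ ♙ ♙ · ♙ ♙ ♙
♖ ♘ ♗ ♕ ♔ ♗ ♘ ♖


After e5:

♜ ♞ ♝ ♛ ♚ ♝ ♞ ♜
♟ ♟ ♟ ♟ · ♟ ♟ ♟
· · · · · · · ·
· · · · ♟ · · ·
· · · · ♙ · · ·
· · · · · · · ·
♙ ♙ ♙ ♙ · ♙ ♙ ♙
♖ ♘ ♗ ♕ ♔ ♗ ♘ ♖


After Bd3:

♜ ♞ ♝ ♛ ♚ ♝ ♞ ♜
♟ ♟ ♟ ♟ · ♟ ♟ ♟
· · · · · · · ·
· · · · ♟ · · ·
· · · · ♙ · · ·
· · · ♗ · · · ·
♙ ♙ ♙ ♙ · ♙ ♙ ♙
♖ ♘ ♗ ♕ ♔ · ♘ ♖


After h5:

♜ ♞ ♝ ♛ ♚ ♝ ♞ ♜
♟ ♟ ♟ ♟ · ♟ ♟ ·
· · · · · · · ·
· · · · ♟ · · ♟
· · · · ♙ · · ·
· · · ♗ · · · ·
♙ ♙ ♙ ♙ · ♙ ♙ ♙
♖ ♘ ♗ ♕ ♔ · ♘ ♖


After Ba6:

♜ ♞ ♝ ♛ ♚ ♝ ♞ ♜
♟ ♟ ♟ ♟ · ♟ ♟ ·
♗ · · · · · · ·
· · · · ♟ · · ♟
· · · · ♙ · · ·
· · · · · · · ·
♙ ♙ ♙ ♙ · ♙ ♙ ♙
♖ ♘ ♗ ♕ ♔ · ♘ ♖


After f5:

♜ ♞ ♝ ♛ ♚ ♝ ♞ ♜
♟ ♟ ♟ ♟ · · ♟ ·
♗ · · · · · · ·
· · · · ♟ ♟ · ♟
· · · · ♙ · · ·
· · · · · · · ·
♙ ♙ ♙ ♙ · ♙ ♙ ♙
♖ ♘ ♗ ♕ ♔ · ♘ ♖


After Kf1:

♜ ♞ ♝ ♛ ♚ ♝ ♞ ♜
♟ ♟ ♟ ♟ · · ♟ ·
♗ · · · · · · ·
· · · · ♟ ♟ · ♟
· · · · ♙ · · ·
· · · · · · · ·
♙ ♙ ♙ ♙ · ♙ ♙ ♙
♖ ♘ ♗ ♕ · ♔ ♘ ♖



  a b c d e f g h
  ─────────────────
8│♜ ♞ ♝ ♛ ♚ ♝ ♞ ♜│8
7│♟ ♟ ♟ ♟ · · ♟ ·│7
6│♗ · · · · · · ·│6
5│· · · · ♟ ♟ · ♟│5
4│· · · · ♙ · · ·│4
3│· · · · · · · ·│3
2│♙ ♙ ♙ ♙ · ♙ ♙ ♙│2
1│♖ ♘ ♗ ♕ · ♔ ♘ ♖│1
  ─────────────────
  a b c d e f g h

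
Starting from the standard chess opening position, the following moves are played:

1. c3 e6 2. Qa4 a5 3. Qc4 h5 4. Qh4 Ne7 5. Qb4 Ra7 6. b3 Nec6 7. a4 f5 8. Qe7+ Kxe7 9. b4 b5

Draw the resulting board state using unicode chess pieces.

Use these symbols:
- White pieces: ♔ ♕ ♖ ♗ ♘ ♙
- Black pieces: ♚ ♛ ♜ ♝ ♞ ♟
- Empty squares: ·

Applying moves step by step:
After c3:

♜ ♞ ♝ ♛ ♚ ♝ ♞ ♜
♟ ♟ ♟ ♟ ♟ ♟ ♟ ♟
· · · · · · · ·
· · · · · · · ·
· · · · · · · ·
· · ♙ · · · · ·
♙ ♙ · ♙ ♙ ♙ ♙ ♙
♖ ♘ ♗ ♕ ♔ ♗ ♘ ♖


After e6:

♜ ♞ ♝ ♛ ♚ ♝ ♞ ♜
♟ ♟ ♟ ♟ · ♟ ♟ ♟
· · · · ♟ · · ·
· · · · · · · ·
· · · · · · · ·
· · ♙ · · · · ·
♙ ♙ · ♙ ♙ ♙ ♙ ♙
♖ ♘ ♗ ♕ ♔ ♗ ♘ ♖


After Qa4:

♜ ♞ ♝ ♛ ♚ ♝ ♞ ♜
♟ ♟ ♟ ♟ · ♟ ♟ ♟
· · · · ♟ · · ·
· · · · · · · ·
♕ · · · · · · ·
· · ♙ · · · · ·
♙ ♙ · ♙ ♙ ♙ ♙ ♙
♖ ♘ ♗ · ♔ ♗ ♘ ♖


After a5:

♜ ♞ ♝ ♛ ♚ ♝ ♞ ♜
· ♟ ♟ ♟ · ♟ ♟ ♟
· · · · ♟ · · ·
♟ · · · · · · ·
♕ · · · · · · ·
· · ♙ · · · · ·
♙ ♙ · ♙ ♙ ♙ ♙ ♙
♖ ♘ ♗ · ♔ ♗ ♘ ♖


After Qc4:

♜ ♞ ♝ ♛ ♚ ♝ ♞ ♜
· ♟ ♟ ♟ · ♟ ♟ ♟
· · · · ♟ · · ·
♟ · · · · · · ·
· · ♕ · · · · ·
· · ♙ · · · · ·
♙ ♙ · ♙ ♙ ♙ ♙ ♙
♖ ♘ ♗ · ♔ ♗ ♘ ♖


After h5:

♜ ♞ ♝ ♛ ♚ ♝ ♞ ♜
· ♟ ♟ ♟ · ♟ ♟ ·
· · · · ♟ · · ·
♟ · · · · · · ♟
· · ♕ · · · · ·
· · ♙ · · · · ·
♙ ♙ · ♙ ♙ ♙ ♙ ♙
♖ ♘ ♗ · ♔ ♗ ♘ ♖


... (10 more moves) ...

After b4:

· ♞ ♝ ♛ · ♝ · ♜
♜ ♟ ♟ ♟ ♚ · ♟ ·
· · ♞ · ♟ · · ·
♟ · · · · ♟ · ♟
♙ ♙ · · · · · ·
· · ♙ · · · · ·
· · · ♙ ♙ ♙ ♙ ♙
♖ ♘ ♗ · ♔ ♗ ♘ ♖


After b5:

· ♞ ♝ ♛ · ♝ · ♜
♜ · ♟ ♟ ♚ · ♟ ·
· · ♞ · ♟ · · ·
♟ ♟ · · · ♟ · ♟
♙ ♙ · · · · · ·
· · ♙ · · · · ·
· · · ♙ ♙ ♙ ♙ ♙
♖ ♘ ♗ · ♔ ♗ ♘ ♖



  a b c d e f g h
  ─────────────────
8│· ♞ ♝ ♛ · ♝ · ♜│8
7│♜ · ♟ ♟ ♚ · ♟ ·│7
6│· · ♞ · ♟ · · ·│6
5│♟ ♟ · · · ♟ · ♟│5
4│♙ ♙ · · · · · ·│4
3│· · ♙ · · · · ·│3
2│· · · ♙ ♙ ♙ ♙ ♙│2
1│♖ ♘ ♗ · ♔ ♗ ♘ ♖│1
  ─────────────────
  a b c d e f g h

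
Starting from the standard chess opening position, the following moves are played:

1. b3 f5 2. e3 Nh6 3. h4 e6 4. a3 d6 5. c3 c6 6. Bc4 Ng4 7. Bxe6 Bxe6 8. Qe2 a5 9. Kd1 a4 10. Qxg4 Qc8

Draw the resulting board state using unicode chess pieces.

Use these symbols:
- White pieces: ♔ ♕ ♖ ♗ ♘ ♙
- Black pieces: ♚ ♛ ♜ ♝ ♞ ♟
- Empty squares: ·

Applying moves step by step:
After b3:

♜ ♞ ♝ ♛ ♚ ♝ ♞ ♜
♟ ♟ ♟ ♟ ♟ ♟ ♟ ♟
· · · · · · · ·
· · · · · · · ·
· · · · · · · ·
· ♙ · · · · · ·
♙ · ♙ ♙ ♙ ♙ ♙ ♙
♖ ♘ ♗ ♕ ♔ ♗ ♘ ♖


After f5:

♜ ♞ ♝ ♛ ♚ ♝ ♞ ♜
♟ ♟ ♟ ♟ ♟ · ♟ ♟
· · · · · · · ·
· · · · · ♟ · ·
· · · · · · · ·
· ♙ · · · · · ·
♙ · ♙ ♙ ♙ ♙ ♙ ♙
♖ ♘ ♗ ♕ ♔ ♗ ♘ ♖


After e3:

♜ ♞ ♝ ♛ ♚ ♝ ♞ ♜
♟ ♟ ♟ ♟ ♟ · ♟ ♟
· · · · · · · ·
· · · · · ♟ · ·
· · · · · · · ·
· ♙ · · ♙ · · ·
♙ · ♙ ♙ · ♙ ♙ ♙
♖ ♘ ♗ ♕ ♔ ♗ ♘ ♖


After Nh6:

♜ ♞ ♝ ♛ ♚ ♝ · ♜
♟ ♟ ♟ ♟ ♟ · ♟ ♟
· · · · · · · ♞
· · · · · ♟ · ·
· · · · · · · ·
· ♙ · · ♙ · · ·
♙ · ♙ ♙ · ♙ ♙ ♙
♖ ♘ ♗ ♕ ♔ ♗ ♘ ♖


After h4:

♜ ♞ ♝ ♛ ♚ ♝ · ♜
♟ ♟ ♟ ♟ ♟ · ♟ ♟
· · · · · · · ♞
· · · · · ♟ · ·
· · · · · · · ♙
· ♙ · · ♙ · · ·
♙ · ♙ ♙ · ♙ ♙ ·
♖ ♘ ♗ ♕ ♔ ♗ ♘ ♖


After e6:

♜ ♞ ♝ ♛ ♚ ♝ · ♜
♟ ♟ ♟ ♟ · · ♟ ♟
· · · · ♟ · · ♞
· · · · · ♟ · ·
· · · · · · · ♙
· ♙ · · ♙ · · ·
♙ · ♙ ♙ · ♙ ♙ ·
♖ ♘ ♗ ♕ ♔ ♗ ♘ ♖


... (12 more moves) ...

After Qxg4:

♜ ♞ · ♛ ♚ ♝ · ♜
· ♟ · · · · ♟ ♟
· · ♟ ♟ ♝ · · ·
· · · · · ♟ · ·
♟ · · · · · ♕ ♙
♙ ♙ ♙ · ♙ · · ·
· · · ♙ · ♙ ♙ ·
♖ ♘ ♗ ♔ · · ♘ ♖


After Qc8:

♜ ♞ ♛ · ♚ ♝ · ♜
· ♟ · · · · ♟ ♟
· · ♟ ♟ ♝ · · ·
· · · · · ♟ · ·
♟ · · · · · ♕ ♙
♙ ♙ ♙ · ♙ · · ·
· · · ♙ · ♙ ♙ ·
♖ ♘ ♗ ♔ · · ♘ ♖



  a b c d e f g h
  ─────────────────
8│♜ ♞ ♛ · ♚ ♝ · ♜│8
7│· ♟ · · · · ♟ ♟│7
6│· · ♟ ♟ ♝ · · ·│6
5│· · · · · ♟ · ·│5
4│♟ · · · · · ♕ ♙│4
3│♙ ♙ ♙ · ♙ · · ·│3
2│· · · ♙ · ♙ ♙ ·│2
1│♖ ♘ ♗ ♔ · · ♘ ♖│1
  ─────────────────
  a b c d e f g h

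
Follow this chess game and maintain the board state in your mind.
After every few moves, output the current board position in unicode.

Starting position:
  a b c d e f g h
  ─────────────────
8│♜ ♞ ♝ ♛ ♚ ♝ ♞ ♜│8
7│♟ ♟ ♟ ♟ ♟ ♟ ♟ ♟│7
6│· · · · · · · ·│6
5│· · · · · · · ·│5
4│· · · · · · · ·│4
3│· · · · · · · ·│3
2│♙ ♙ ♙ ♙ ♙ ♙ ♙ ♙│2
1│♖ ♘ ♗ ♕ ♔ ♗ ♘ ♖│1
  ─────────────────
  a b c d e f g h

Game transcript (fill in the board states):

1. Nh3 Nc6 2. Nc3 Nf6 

  a b c d e f g h
  ─────────────────
8│♜ · ♝ ♛ ♚ ♝ · ♜│8
7│♟ ♟ ♟ ♟ ♟ ♟ ♟ ♟│7
6│· · ♞ · · ♞ · ·│6
5│· · · · · · · ·│5
4│· · · · · · · ·│4
3│· · ♘ · · · · ♘│3
2│♙ ♙ ♙ ♙ ♙ ♙ ♙ ♙│2
1│♖ · ♗ ♕ ♔ ♗ · ♖│1
  ─────────────────
  a b c d e f g h

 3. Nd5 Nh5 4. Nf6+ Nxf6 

  a b c d e f g h
  ─────────────────
8│♜ · ♝ ♛ ♚ ♝ · ♜│8
7│♟ ♟ ♟ ♟ ♟ ♟ ♟ ♟│7
6│· · ♞ · · ♞ · ·│6
5│· · · · · · · ·│5
4│· · · · · · · ·│4
3│· · · · · · · ♘│3
2│♙ ♙ ♙ ♙ ♙ ♙ ♙ ♙│2
1│♖ · ♗ ♕ ♔ ♗ · ♖│1
  ─────────────────
  a b c d e f g h

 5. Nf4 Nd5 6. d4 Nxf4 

  a b c d e f g h
  ─────────────────
8│♜ · ♝ ♛ ♚ ♝ · ♜│8
7│♟ ♟ ♟ ♟ ♟ ♟ ♟ ♟│7
6│· · ♞ · · · · ·│6
5│· · · · · · · ·│5
4│· · · ♙ · ♞ · ·│4
3│· · · · · · · ·│3
2│♙ ♙ ♙ · ♙ ♙ ♙ ♙│2
1│♖ · ♗ ♕ ♔ ♗ · ♖│1
  ─────────────────
  a b c d e f g h

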